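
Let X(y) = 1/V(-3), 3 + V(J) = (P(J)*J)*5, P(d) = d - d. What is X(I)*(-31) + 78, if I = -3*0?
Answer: 265/3 ≈ 88.333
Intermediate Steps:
P(d) = 0
I = 0
V(J) = -3 (V(J) = -3 + (0*J)*5 = -3 + 0*5 = -3 + 0 = -3)
X(y) = -⅓ (X(y) = 1/(-3) = -⅓)
X(I)*(-31) + 78 = -⅓*(-31) + 78 = 31/3 + 78 = 265/3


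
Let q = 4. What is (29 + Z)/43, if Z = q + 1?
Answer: 34/43 ≈ 0.79070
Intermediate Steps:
Z = 5 (Z = 4 + 1 = 5)
(29 + Z)/43 = (29 + 5)/43 = 34*(1/43) = 34/43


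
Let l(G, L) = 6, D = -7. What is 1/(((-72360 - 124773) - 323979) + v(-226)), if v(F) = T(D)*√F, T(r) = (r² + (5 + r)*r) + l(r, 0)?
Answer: -86852/45259798755 - 23*I*√226/90519597510 ≈ -1.919e-6 - 3.8198e-9*I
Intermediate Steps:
T(r) = 6 + r² + r*(5 + r) (T(r) = (r² + (5 + r)*r) + 6 = (r² + r*(5 + r)) + 6 = 6 + r² + r*(5 + r))
v(F) = 69*√F (v(F) = (6 + 2*(-7)² + 5*(-7))*√F = (6 + 2*49 - 35)*√F = (6 + 98 - 35)*√F = 69*√F)
1/(((-72360 - 124773) - 323979) + v(-226)) = 1/(((-72360 - 124773) - 323979) + 69*√(-226)) = 1/((-197133 - 323979) + 69*(I*√226)) = 1/(-521112 + 69*I*√226)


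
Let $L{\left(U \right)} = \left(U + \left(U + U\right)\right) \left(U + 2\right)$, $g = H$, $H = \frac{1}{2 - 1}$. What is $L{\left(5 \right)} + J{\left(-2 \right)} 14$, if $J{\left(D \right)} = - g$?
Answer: $91$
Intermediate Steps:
$H = 1$ ($H = 1^{-1} = 1$)
$g = 1$
$L{\left(U \right)} = 3 U \left(2 + U\right)$ ($L{\left(U \right)} = \left(U + 2 U\right) \left(2 + U\right) = 3 U \left(2 + U\right)$)
$J{\left(D \right)} = -1$ ($J{\left(D \right)} = \left(-1\right) 1 = -1$)
$L{\left(5 \right)} + J{\left(-2 \right)} 14 = 3 \cdot 5 \left(2 + 5\right) - 14 = 3 \cdot 5 \cdot 7 - 14 = 105 - 14 = 91$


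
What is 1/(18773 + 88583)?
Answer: 1/107356 ≈ 9.3148e-6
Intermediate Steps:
1/(18773 + 88583) = 1/107356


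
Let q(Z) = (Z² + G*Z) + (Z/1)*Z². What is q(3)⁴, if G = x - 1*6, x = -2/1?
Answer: 20736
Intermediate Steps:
x = -2 (x = -2*1 = -2)
G = -8 (G = -2 - 1*6 = -2 - 6 = -8)
q(Z) = Z² + Z³ - 8*Z (q(Z) = (Z² - 8*Z) + (Z/1)*Z² = (Z² - 8*Z) + (Z*1)*Z² = (Z² - 8*Z) + Z*Z² = (Z² - 8*Z) + Z³ = Z² + Z³ - 8*Z)
q(3)⁴ = (3*(-8 + 3 + 3²))⁴ = (3*(-8 + 3 + 9))⁴ = (3*4)⁴ = 12⁴ = 20736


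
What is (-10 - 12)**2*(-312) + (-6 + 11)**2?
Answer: -150983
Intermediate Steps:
(-10 - 12)**2*(-312) + (-6 + 11)**2 = (-22)**2*(-312) + 5**2 = 484*(-312) + 25 = -151008 + 25 = -150983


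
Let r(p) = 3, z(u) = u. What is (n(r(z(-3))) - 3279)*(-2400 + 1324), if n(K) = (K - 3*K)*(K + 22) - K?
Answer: 3692832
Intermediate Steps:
n(K) = -K - 2*K*(22 + K) (n(K) = (-2*K)*(22 + K) - K = -2*K*(22 + K) - K = -K - 2*K*(22 + K))
(n(r(z(-3))) - 3279)*(-2400 + 1324) = (-1*3*(45 + 2*3) - 3279)*(-2400 + 1324) = (-1*3*(45 + 6) - 3279)*(-1076) = (-1*3*51 - 3279)*(-1076) = (-153 - 3279)*(-1076) = -3432*(-1076) = 3692832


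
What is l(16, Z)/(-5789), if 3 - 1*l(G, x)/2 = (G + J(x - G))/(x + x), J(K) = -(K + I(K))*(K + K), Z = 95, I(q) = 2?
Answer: -13352/549955 ≈ -0.024278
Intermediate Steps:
J(K) = -2*K*(2 + K) (J(K) = -(K + 2)*(K + K) = -(2 + K)*2*K = -2*K*(2 + K))
l(G, x) = 6 - (G - 2*(x - G)*(2 + x - G))/x (l(G, x) = 6 - 2*(G - 2*(x - G)*(2 + (x - G)))/(x + x) = 6 - 2*(G - 2*(x - G)*(2 + x - G))/(2*x) = 6 - 2*(G - 2*(x - G)*(2 + x - G))*1/(2*x) = 6 - (G - 2*(x - G)*(2 + x - G))/x)
l(16, Z)/(-5789) = ((-1*16 + 6*95 - 2*(16 - 1*95)*(2 + 95 - 1*16))/95)/(-5789) = ((-16 + 570 - 2*(16 - 95)*(2 + 95 - 16))/95)*(-1/5789) = ((-16 + 570 - 2*(-79)*81)/95)*(-1/5789) = ((-16 + 570 + 12798)/95)*(-1/5789) = ((1/95)*13352)*(-1/5789) = (13352/95)*(-1/5789) = -13352/549955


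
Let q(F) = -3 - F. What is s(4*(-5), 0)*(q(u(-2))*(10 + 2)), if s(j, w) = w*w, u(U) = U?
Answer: 0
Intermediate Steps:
s(j, w) = w²
s(4*(-5), 0)*(q(u(-2))*(10 + 2)) = 0²*((-3 - 1*(-2))*(10 + 2)) = 0*((-3 + 2)*12) = 0*(-1*12) = 0*(-12) = 0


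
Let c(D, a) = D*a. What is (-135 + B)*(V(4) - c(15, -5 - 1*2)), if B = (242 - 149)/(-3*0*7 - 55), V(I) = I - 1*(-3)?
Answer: -842016/55 ≈ -15309.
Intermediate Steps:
V(I) = 3 + I (V(I) = I + 3 = 3 + I)
B = -93/55 (B = 93/(0*7 - 55) = 93/(0 - 55) = 93/(-55) = 93*(-1/55) = -93/55 ≈ -1.6909)
(-135 + B)*(V(4) - c(15, -5 - 1*2)) = (-135 - 93/55)*((3 + 4) - 15*(-5 - 1*2)) = -7518*(7 - 15*(-5 - 2))/55 = -7518*(7 - 15*(-7))/55 = -7518*(7 - 1*(-105))/55 = -7518*(7 + 105)/55 = -7518/55*112 = -842016/55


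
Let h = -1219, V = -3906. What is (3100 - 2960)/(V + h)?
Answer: -28/1025 ≈ -0.027317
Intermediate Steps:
(3100 - 2960)/(V + h) = (3100 - 2960)/(-3906 - 1219) = 140/(-5125) = 140*(-1/5125) = -28/1025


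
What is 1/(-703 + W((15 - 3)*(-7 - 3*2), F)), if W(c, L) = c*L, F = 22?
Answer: -1/4135 ≈ -0.00024184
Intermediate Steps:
W(c, L) = L*c
1/(-703 + W((15 - 3)*(-7 - 3*2), F)) = 1/(-703 + 22*((15 - 3)*(-7 - 3*2))) = 1/(-703 + 22*(12*(-7 - 6))) = 1/(-703 + 22*(12*(-13))) = 1/(-703 + 22*(-156)) = 1/(-703 - 3432) = 1/(-4135) = -1/4135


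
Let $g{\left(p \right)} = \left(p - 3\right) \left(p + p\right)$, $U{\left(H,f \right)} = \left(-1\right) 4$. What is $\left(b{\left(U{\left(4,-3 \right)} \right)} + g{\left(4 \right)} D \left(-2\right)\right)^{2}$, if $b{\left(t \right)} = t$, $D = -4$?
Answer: $3600$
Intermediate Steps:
$U{\left(H,f \right)} = -4$
$g{\left(p \right)} = 2 p \left(-3 + p\right)$ ($g{\left(p \right)} = \left(-3 + p\right) 2 p = 2 p \left(-3 + p\right)$)
$\left(b{\left(U{\left(4,-3 \right)} \right)} + g{\left(4 \right)} D \left(-2\right)\right)^{2} = \left(-4 + 2 \cdot 4 \left(-3 + 4\right) \left(-4\right) \left(-2\right)\right)^{2} = \left(-4 + 2 \cdot 4 \cdot 1 \left(-4\right) \left(-2\right)\right)^{2} = \left(-4 + 8 \left(-4\right) \left(-2\right)\right)^{2} = \left(-4 - -64\right)^{2} = \left(-4 + 64\right)^{2} = 60^{2} = 3600$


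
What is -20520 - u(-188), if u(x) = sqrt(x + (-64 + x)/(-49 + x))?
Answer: -20520 - 4*I*sqrt(72917)/79 ≈ -20520.0 - 13.672*I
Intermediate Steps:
u(x) = sqrt(x + (-64 + x)/(-49 + x))
-20520 - u(-188) = -20520 - sqrt((-64 - 188 - 188*(-49 - 188))/(-49 - 188)) = -20520 - sqrt((-64 - 188 - 188*(-237))/(-237)) = -20520 - sqrt(-(-64 - 188 + 44556)/237) = -20520 - sqrt(-1/237*44304) = -20520 - sqrt(-14768/79) = -20520 - 4*I*sqrt(72917)/79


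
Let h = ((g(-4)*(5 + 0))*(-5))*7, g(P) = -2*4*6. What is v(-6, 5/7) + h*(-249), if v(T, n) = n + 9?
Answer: -14641132/7 ≈ -2.0916e+6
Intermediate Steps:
g(P) = -48 (g(P) = -8*6 = -48)
v(T, n) = 9 + n
h = 8400 (h = (-48*(5 + 0)*(-5))*7 = (-48*5*(-5))*7 = -240*(-5)*7 = 1200*7 = 8400)
v(-6, 5/7) + h*(-249) = (9 + 5/7) + 8400*(-249) = (9 + 5*(⅐)) - 2091600 = (9 + 5/7) - 2091600 = 68/7 - 2091600 = -14641132/7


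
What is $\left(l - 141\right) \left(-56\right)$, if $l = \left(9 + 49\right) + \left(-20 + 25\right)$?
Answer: $4368$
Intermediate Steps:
$l = 63$ ($l = 58 + 5 = 63$)
$\left(l - 141\right) \left(-56\right) = \left(63 - 141\right) \left(-56\right) = \left(-78\right) \left(-56\right) = 4368$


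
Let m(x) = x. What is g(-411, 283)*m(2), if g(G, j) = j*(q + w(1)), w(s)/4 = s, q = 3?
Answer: 3962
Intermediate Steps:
w(s) = 4*s
g(G, j) = 7*j (g(G, j) = j*(3 + 4*1) = j*(3 + 4) = j*7 = 7*j)
g(-411, 283)*m(2) = (7*283)*2 = 1981*2 = 3962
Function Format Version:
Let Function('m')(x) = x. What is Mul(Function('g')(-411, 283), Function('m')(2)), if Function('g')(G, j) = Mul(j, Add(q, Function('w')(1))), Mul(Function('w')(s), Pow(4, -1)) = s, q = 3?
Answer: 3962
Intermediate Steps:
Function('w')(s) = Mul(4, s)
Function('g')(G, j) = Mul(7, j) (Function('g')(G, j) = Mul(j, Add(3, Mul(4, 1))) = Mul(j, Add(3, 4)) = Mul(j, 7) = Mul(7, j))
Mul(Function('g')(-411, 283), Function('m')(2)) = Mul(Mul(7, 283), 2) = Mul(1981, 2) = 3962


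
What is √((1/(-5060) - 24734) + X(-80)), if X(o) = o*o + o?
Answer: I*√117866173865/2530 ≈ 135.7*I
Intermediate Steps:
X(o) = o + o² (X(o) = o² + o = o + o²)
√((1/(-5060) - 24734) + X(-80)) = √((1/(-5060) - 24734) - 80*(1 - 80)) = √((-1/5060 - 24734) - 80*(-79)) = √(-125154041/5060 + 6320) = √(-93174841/5060) = I*√117866173865/2530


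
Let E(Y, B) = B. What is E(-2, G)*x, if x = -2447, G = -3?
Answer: 7341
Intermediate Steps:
E(-2, G)*x = -3*(-2447) = 7341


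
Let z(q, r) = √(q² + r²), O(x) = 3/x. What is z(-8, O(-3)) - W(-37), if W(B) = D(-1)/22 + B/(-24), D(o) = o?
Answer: -395/264 + √65 ≈ 6.5660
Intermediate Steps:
W(B) = -1/22 - B/24 (W(B) = -1/22 + B/(-24) = -1*1/22 + B*(-1/24) = -1/22 - B/24)
z(-8, O(-3)) - W(-37) = √((-8)² + (3/(-3))²) - (-1/22 - 1/24*(-37)) = √(64 + (3*(-⅓))²) - (-1/22 + 37/24) = √(64 + (-1)²) - 1*395/264 = √(64 + 1) - 395/264 = √65 - 395/264 = -395/264 + √65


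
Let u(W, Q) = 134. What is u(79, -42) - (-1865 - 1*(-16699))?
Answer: -14700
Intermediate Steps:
u(79, -42) - (-1865 - 1*(-16699)) = 134 - (-1865 - 1*(-16699)) = 134 - (-1865 + 16699) = 134 - 1*14834 = 134 - 14834 = -14700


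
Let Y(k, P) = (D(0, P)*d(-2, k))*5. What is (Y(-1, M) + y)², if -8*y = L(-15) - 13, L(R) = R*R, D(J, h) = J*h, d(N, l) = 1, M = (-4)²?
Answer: 2809/4 ≈ 702.25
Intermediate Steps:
M = 16
L(R) = R²
y = -53/2 (y = -((-15)² - 13)/8 = -(225 - 13)/8 = -⅛*212 = -53/2 ≈ -26.500)
Y(k, P) = 0 (Y(k, P) = ((0*P)*1)*5 = (0*1)*5 = 0*5 = 0)
(Y(-1, M) + y)² = (0 - 53/2)² = (-53/2)² = 2809/4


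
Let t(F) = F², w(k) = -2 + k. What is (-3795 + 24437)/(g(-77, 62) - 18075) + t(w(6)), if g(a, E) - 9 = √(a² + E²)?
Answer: 4849010956/326370583 - 20642*√9773/326370583 ≈ 14.851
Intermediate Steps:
g(a, E) = 9 + √(E² + a²) (g(a, E) = 9 + √(a² + E²) = 9 + √(E² + a²))
(-3795 + 24437)/(g(-77, 62) - 18075) + t(w(6)) = (-3795 + 24437)/((9 + √(62² + (-77)²)) - 18075) + (-2 + 6)² = 20642/((9 + √(3844 + 5929)) - 18075) + 4² = 20642/((9 + √9773) - 18075) + 16 = 20642/(-18066 + √9773) + 16 = 16 + 20642/(-18066 + √9773)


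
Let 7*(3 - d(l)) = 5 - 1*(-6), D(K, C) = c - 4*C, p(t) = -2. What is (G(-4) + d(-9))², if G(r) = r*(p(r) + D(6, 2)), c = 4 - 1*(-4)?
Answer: 4356/49 ≈ 88.898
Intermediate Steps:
c = 8 (c = 4 + 4 = 8)
D(K, C) = 8 - 4*C
d(l) = 10/7 (d(l) = 3 - (5 - 1*(-6))/7 = 3 - (5 + 6)/7 = 3 - ⅐*11 = 3 - 11/7 = 10/7)
G(r) = -2*r (G(r) = r*(-2 + (8 - 4*2)) = r*(-2 + (8 - 8)) = r*(-2 + 0) = r*(-2) = -2*r)
(G(-4) + d(-9))² = (-2*(-4) + 10/7)² = (8 + 10/7)² = (66/7)² = 4356/49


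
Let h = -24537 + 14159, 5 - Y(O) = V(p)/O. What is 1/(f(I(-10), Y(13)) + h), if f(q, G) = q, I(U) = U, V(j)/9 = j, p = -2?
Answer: -1/10388 ≈ -9.6265e-5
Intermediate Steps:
V(j) = 9*j
Y(O) = 5 + 18/O (Y(O) = 5 - 9*(-2)/O = 5 - (-18)/O = 5 + 18/O)
h = -10378
1/(f(I(-10), Y(13)) + h) = 1/(-10 - 10378) = 1/(-10388) = -1/10388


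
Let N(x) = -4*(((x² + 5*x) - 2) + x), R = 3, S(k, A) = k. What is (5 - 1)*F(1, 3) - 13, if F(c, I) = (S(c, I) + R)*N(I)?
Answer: -1613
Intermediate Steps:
N(x) = 8 - 24*x - 4*x² (N(x) = -4*((-2 + x² + 5*x) + x) = -4*(-2 + x² + 6*x) = 8 - 24*x - 4*x²)
F(c, I) = (3 + c)*(8 - 24*I - 4*I²) (F(c, I) = (c + 3)*(8 - 24*I - 4*I²) = (3 + c)*(8 - 24*I - 4*I²))
(5 - 1)*F(1, 3) - 13 = (5 - 1)*(-4*(3 + 1)*(-2 + 3² + 6*3)) - 13 = 4*(-4*4*(-2 + 9 + 18)) - 13 = 4*(-4*4*25) - 13 = 4*(-400) - 13 = -1600 - 13 = -1613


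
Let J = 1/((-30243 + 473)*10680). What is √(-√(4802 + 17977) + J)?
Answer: √(-794859 - 758160995857200*√2531)/15897180 ≈ 12.285*I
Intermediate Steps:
J = -1/317943600 (J = (1/10680)/(-29770) = -1/29770*1/10680 = -1/317943600 ≈ -3.1452e-9)
√(-√(4802 + 17977) + J) = √(-√(4802 + 17977) - 1/317943600) = √(-√22779 - 1/317943600) = √(-3*√2531 - 1/317943600) = √(-1/317943600 - 3*√2531)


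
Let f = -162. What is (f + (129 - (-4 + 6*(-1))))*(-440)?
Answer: 10120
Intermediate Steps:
(f + (129 - (-4 + 6*(-1))))*(-440) = (-162 + (129 - (-4 + 6*(-1))))*(-440) = (-162 + (129 - (-4 - 6)))*(-440) = (-162 + (129 - 1*(-10)))*(-440) = (-162 + (129 + 10))*(-440) = (-162 + 139)*(-440) = -23*(-440) = 10120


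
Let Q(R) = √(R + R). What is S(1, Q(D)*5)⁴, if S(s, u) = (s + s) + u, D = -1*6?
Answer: 82816 - 23680*I*√3 ≈ 82816.0 - 41015.0*I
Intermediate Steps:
D = -6
Q(R) = √2*√R (Q(R) = √(2*R) = √2*√R)
S(s, u) = u + 2*s (S(s, u) = 2*s + u = u + 2*s)
S(1, Q(D)*5)⁴ = ((√2*√(-6))*5 + 2*1)⁴ = ((√2*(I*√6))*5 + 2)⁴ = ((2*I*√3)*5 + 2)⁴ = (10*I*√3 + 2)⁴ = (2 + 10*I*√3)⁴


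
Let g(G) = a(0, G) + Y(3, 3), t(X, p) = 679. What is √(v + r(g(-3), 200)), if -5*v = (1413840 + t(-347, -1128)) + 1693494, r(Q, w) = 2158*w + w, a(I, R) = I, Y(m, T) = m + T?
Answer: I*√4745065/5 ≈ 435.66*I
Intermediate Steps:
Y(m, T) = T + m
g(G) = 6 (g(G) = 0 + (3 + 3) = 0 + 6 = 6)
r(Q, w) = 2159*w
v = -3108013/5 (v = -((1413840 + 679) + 1693494)/5 = -(1414519 + 1693494)/5 = -⅕*3108013 = -3108013/5 ≈ -6.2160e+5)
√(v + r(g(-3), 200)) = √(-3108013/5 + 2159*200) = √(-3108013/5 + 431800) = √(-949013/5) = I*√4745065/5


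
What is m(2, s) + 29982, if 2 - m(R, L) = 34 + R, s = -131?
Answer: 29948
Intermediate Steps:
m(R, L) = -32 - R (m(R, L) = 2 - (34 + R) = 2 + (-34 - R) = -32 - R)
m(2, s) + 29982 = (-32 - 1*2) + 29982 = (-32 - 2) + 29982 = -34 + 29982 = 29948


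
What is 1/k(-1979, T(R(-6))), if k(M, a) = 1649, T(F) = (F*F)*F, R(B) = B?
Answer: 1/1649 ≈ 0.00060643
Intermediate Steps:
T(F) = F³ (T(F) = F²*F = F³)
1/k(-1979, T(R(-6))) = 1/1649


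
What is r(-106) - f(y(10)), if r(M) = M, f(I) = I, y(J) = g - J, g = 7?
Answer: -103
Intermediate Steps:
y(J) = 7 - J
r(-106) - f(y(10)) = -106 - (7 - 1*10) = -106 - (7 - 10) = -106 - 1*(-3) = -106 + 3 = -103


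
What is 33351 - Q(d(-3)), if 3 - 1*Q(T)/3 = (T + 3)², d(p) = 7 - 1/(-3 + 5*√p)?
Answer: (-740063*I + 336520*√3)/(2*(-11*I + 5*√3)) ≈ 33644.0 + 6.208*I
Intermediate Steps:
Q(T) = 9 - 3*(3 + T)² (Q(T) = 9 - 3*(T + 3)² = 9 - 3*(3 + T)²)
33351 - Q(d(-3)) = 33351 - (9 - 3*(3 + (-22 + 35*√(-3))/(-3 + 5*√(-3)))²) = 33351 - (9 - 3*(3 + (-22 + 35*(I*√3))/(-3 + 5*(I*√3)))²) = 33351 - (9 - 3*(3 + (-22 + 35*I*√3)/(-3 + 5*I*√3))²) = 33351 + (-9 + 3*(3 + (-22 + 35*I*√3)/(-3 + 5*I*√3))²) = 33342 + 3*(3 + (-22 + 35*I*√3)/(-3 + 5*I*√3))²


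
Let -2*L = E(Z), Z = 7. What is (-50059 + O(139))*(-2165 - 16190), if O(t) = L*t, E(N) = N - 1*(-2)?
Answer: 1860627995/2 ≈ 9.3031e+8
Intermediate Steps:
E(N) = 2 + N (E(N) = N + 2 = 2 + N)
L = -9/2 (L = -(2 + 7)/2 = -½*9 = -9/2 ≈ -4.5000)
O(t) = -9*t/2
(-50059 + O(139))*(-2165 - 16190) = (-50059 - 9/2*139)*(-2165 - 16190) = (-50059 - 1251/2)*(-18355) = -101369/2*(-18355) = 1860627995/2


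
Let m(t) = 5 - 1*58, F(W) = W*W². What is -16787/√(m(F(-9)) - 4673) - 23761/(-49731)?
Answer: 23761/49731 + 16787*I*√4726/4726 ≈ 0.47779 + 244.19*I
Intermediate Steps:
F(W) = W³
m(t) = -53 (m(t) = 5 - 58 = -53)
-16787/√(m(F(-9)) - 4673) - 23761/(-49731) = -16787/√(-53 - 4673) - 23761/(-49731) = -16787*(-I*√4726/4726) - 23761*(-1/49731) = -16787*(-I*√4726/4726) + 23761/49731 = -(-16787)*I*√4726/4726 + 23761/49731 = 16787*I*√4726/4726 + 23761/49731 = 23761/49731 + 16787*I*√4726/4726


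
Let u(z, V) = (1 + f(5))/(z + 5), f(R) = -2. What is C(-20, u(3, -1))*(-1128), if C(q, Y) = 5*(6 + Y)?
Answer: -33135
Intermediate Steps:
u(z, V) = -1/(5 + z) (u(z, V) = (1 - 2)/(z + 5) = -1/(5 + z))
C(q, Y) = 30 + 5*Y
C(-20, u(3, -1))*(-1128) = (30 + 5*(-1/(5 + 3)))*(-1128) = (30 + 5*(-1/8))*(-1128) = (30 - 5/8)*(-1128) = (235/8)*(-1128) = -33135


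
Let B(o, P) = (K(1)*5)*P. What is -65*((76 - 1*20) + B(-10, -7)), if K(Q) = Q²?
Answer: -1365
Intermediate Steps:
B(o, P) = 5*P (B(o, P) = (1²*5)*P = (1*5)*P = 5*P)
-65*((76 - 1*20) + B(-10, -7)) = -65*((76 - 1*20) + 5*(-7)) = -65*((76 - 20) - 35) = -65*(56 - 35) = -65*21 = -1365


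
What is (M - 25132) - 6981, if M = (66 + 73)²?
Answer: -12792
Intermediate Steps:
M = 19321 (M = 139² = 19321)
(M - 25132) - 6981 = (19321 - 25132) - 6981 = -5811 - 6981 = -12792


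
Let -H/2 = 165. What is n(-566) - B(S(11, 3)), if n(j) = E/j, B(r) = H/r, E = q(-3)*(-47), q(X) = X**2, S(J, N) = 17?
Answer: 193971/9622 ≈ 20.159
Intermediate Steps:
H = -330 (H = -2*165 = -330)
E = -423 (E = (-3)**2*(-47) = 9*(-47) = -423)
B(r) = -330/r
n(j) = -423/j
n(-566) - B(S(11, 3)) = -423/(-566) - (-330)/17 = -423*(-1/566) - (-330)/17 = 423/566 - 1*(-330/17) = 423/566 + 330/17 = 193971/9622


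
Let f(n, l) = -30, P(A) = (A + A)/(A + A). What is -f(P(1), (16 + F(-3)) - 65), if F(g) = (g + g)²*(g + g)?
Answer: 30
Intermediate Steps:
P(A) = 1 (P(A) = (2*A)/((2*A)) = (2*A)*(1/(2*A)) = 1)
F(g) = 8*g³ (F(g) = (2*g)²*(2*g) = (4*g²)*(2*g) = 8*g³)
-f(P(1), (16 + F(-3)) - 65) = -1*(-30) = 30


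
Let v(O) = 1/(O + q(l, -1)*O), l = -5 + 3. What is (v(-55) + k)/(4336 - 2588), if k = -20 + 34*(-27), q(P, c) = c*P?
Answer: -154771/288420 ≈ -0.53662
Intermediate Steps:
l = -2
q(P, c) = P*c
k = -938 (k = -20 - 918 = -938)
v(O) = 1/(3*O) (v(O) = 1/(O + (-2*(-1))*O) = 1/(O + 2*O) = 1/(3*O))
(v(-55) + k)/(4336 - 2588) = ((⅓)/(-55) - 938)/(4336 - 2588) = ((⅓)*(-1/55) - 938)/1748 = (-1/165 - 938)*(1/1748) = -154771/165*1/1748 = -154771/288420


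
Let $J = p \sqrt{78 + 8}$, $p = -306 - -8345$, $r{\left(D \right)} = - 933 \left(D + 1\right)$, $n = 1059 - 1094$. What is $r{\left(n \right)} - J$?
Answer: $31722 - 8039 \sqrt{86} \approx -42829.0$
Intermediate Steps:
$n = -35$ ($n = 1059 - 1094 = -35$)
$r{\left(D \right)} = -933 - 933 D$ ($r{\left(D \right)} = - 933 \left(1 + D\right) = -933 - 933 D$)
$p = 8039$ ($p = -306 + 8345 = 8039$)
$J = 8039 \sqrt{86}$ ($J = 8039 \sqrt{78 + 8} = 8039 \sqrt{86} \approx 74551.0$)
$r{\left(n \right)} - J = \left(-933 - -32655\right) - 8039 \sqrt{86} = \left(-933 + 32655\right) - 8039 \sqrt{86} = 31722 - 8039 \sqrt{86}$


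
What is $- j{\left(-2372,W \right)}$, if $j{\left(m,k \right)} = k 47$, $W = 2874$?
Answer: $-135078$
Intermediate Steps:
$j{\left(m,k \right)} = 47 k$
$- j{\left(-2372,W \right)} = - 47 \cdot 2874 = \left(-1\right) 135078 = -135078$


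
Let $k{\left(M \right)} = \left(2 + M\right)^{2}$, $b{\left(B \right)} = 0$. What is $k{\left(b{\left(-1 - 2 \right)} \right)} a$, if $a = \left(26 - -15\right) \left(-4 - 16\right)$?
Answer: $-3280$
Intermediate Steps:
$a = -820$ ($a = \left(26 + 15\right) \left(-20\right) = 41 \left(-20\right) = -820$)
$k{\left(b{\left(-1 - 2 \right)} \right)} a = \left(2 + 0\right)^{2} \left(-820\right) = 2^{2} \left(-820\right) = 4 \left(-820\right) = -3280$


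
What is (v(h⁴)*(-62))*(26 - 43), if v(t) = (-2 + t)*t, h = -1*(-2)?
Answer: 236096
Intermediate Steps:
h = 2
v(t) = t*(-2 + t)
(v(h⁴)*(-62))*(26 - 43) = ((2⁴*(-2 + 2⁴))*(-62))*(26 - 43) = ((16*(-2 + 16))*(-62))*(-17) = ((16*14)*(-62))*(-17) = (224*(-62))*(-17) = -13888*(-17) = 236096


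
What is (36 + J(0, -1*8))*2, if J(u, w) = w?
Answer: 56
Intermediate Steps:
(36 + J(0, -1*8))*2 = (36 - 1*8)*2 = (36 - 8)*2 = 28*2 = 56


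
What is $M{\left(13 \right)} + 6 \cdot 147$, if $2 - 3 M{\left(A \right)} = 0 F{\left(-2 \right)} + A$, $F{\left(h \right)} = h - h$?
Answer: $\frac{2635}{3} \approx 878.33$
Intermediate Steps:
$F{\left(h \right)} = 0$
$M{\left(A \right)} = \frac{2}{3} - \frac{A}{3}$ ($M{\left(A \right)} = \frac{2}{3} - \frac{0 \cdot 0 + A}{3} = \frac{2}{3} - \frac{0 + A}{3} = \frac{2}{3} - \frac{A}{3}$)
$M{\left(13 \right)} + 6 \cdot 147 = \left(\frac{2}{3} - \frac{13}{3}\right) + 6 \cdot 147 = \left(\frac{2}{3} - \frac{13}{3}\right) + 882 = - \frac{11}{3} + 882 = \frac{2635}{3}$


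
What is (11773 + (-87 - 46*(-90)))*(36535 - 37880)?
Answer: -21285970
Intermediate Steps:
(11773 + (-87 - 46*(-90)))*(36535 - 37880) = (11773 + (-87 + 4140))*(-1345) = (11773 + 4053)*(-1345) = 15826*(-1345) = -21285970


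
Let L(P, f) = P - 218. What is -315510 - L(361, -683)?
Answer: -315653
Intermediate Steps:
L(P, f) = -218 + P
-315510 - L(361, -683) = -315510 - (-218 + 361) = -315510 - 1*143 = -315510 - 143 = -315653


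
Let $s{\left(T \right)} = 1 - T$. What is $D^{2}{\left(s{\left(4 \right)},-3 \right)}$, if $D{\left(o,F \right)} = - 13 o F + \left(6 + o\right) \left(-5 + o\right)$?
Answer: $19881$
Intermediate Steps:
$D{\left(o,F \right)} = \left(-5 + o\right) \left(6 + o\right) - 13 F o$ ($D{\left(o,F \right)} = - 13 F o + \left(-5 + o\right) \left(6 + o\right) = \left(-5 + o\right) \left(6 + o\right) - 13 F o$)
$D^{2}{\left(s{\left(4 \right)},-3 \right)} = \left(-30 + \left(1 - 4\right) + \left(1 - 4\right)^{2} - - 39 \left(1 - 4\right)\right)^{2} = \left(-30 - 3 + \left(-3\right)^{2} - \left(-39\right) \left(-3\right)\right)^{2} = \left(-30 - 3 + 9 - 117\right)^{2} = \left(-141\right)^{2} = 19881$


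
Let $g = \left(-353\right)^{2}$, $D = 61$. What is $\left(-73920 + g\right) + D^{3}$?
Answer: $277670$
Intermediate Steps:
$g = 124609$
$\left(-73920 + g\right) + D^{3} = \left(-73920 + 124609\right) + 61^{3} = 50689 + 226981 = 277670$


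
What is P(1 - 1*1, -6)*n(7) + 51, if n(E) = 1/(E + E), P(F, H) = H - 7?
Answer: 701/14 ≈ 50.071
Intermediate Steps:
P(F, H) = -7 + H
n(E) = 1/(2*E)
P(1 - 1*1, -6)*n(7) + 51 = (-7 - 6)*((½)/7) + 51 = -13/(2*7) + 51 = -13*1/14 + 51 = -13/14 + 51 = 701/14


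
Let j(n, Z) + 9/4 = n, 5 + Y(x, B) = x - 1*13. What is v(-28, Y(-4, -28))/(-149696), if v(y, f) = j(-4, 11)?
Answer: 25/598784 ≈ 4.1751e-5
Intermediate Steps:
Y(x, B) = -18 + x (Y(x, B) = -5 + (x - 1*13) = -5 + (x - 13) = -5 + (-13 + x) = -18 + x)
j(n, Z) = -9/4 + n
v(y, f) = -25/4 (v(y, f) = -9/4 - 4 = -25/4)
v(-28, Y(-4, -28))/(-149696) = -25/4/(-149696) = -25/4*(-1/149696) = 25/598784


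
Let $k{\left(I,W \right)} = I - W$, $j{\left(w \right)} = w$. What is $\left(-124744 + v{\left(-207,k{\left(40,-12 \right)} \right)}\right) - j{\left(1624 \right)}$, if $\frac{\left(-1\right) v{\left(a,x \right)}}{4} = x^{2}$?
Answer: $-137184$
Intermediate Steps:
$v{\left(a,x \right)} = - 4 x^{2}$
$\left(-124744 + v{\left(-207,k{\left(40,-12 \right)} \right)}\right) - j{\left(1624 \right)} = \left(-124744 - 4 \left(40 - -12\right)^{2}\right) - 1624 = \left(-124744 - 4 \left(40 + 12\right)^{2}\right) - 1624 = \left(-124744 - 4 \cdot 52^{2}\right) - 1624 = \left(-124744 - 10816\right) - 1624 = -135560 - 1624 = -137184$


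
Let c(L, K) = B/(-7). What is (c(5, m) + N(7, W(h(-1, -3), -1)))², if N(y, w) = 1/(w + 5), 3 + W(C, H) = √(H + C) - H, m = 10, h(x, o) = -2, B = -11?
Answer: (-1237*I + 880*√3)/(294*(√3 - I)) ≈ 3.2968 - 0.5258*I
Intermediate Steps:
W(C, H) = -3 + √(C + H) - H (W(C, H) = -3 + (√(H + C) - H) = -3 + (√(C + H) - H) = -3 + √(C + H) - H)
c(L, K) = 11/7 (c(L, K) = -11/(-7) = -11*(-⅐) = 11/7)
N(y, w) = 1/(5 + w)
(c(5, m) + N(7, W(h(-1, -3), -1)))² = (11/7 + 1/(5 + (-3 + √(-2 - 1) - 1*(-1))))² = (11/7 + 1/(5 + (-3 + √(-3) + 1)))² = (11/7 + 1/(5 + (-3 + I*√3 + 1)))² = (11/7 + 1/(5 + (-2 + I*√3)))² = (11/7 + 1/(3 + I*√3))²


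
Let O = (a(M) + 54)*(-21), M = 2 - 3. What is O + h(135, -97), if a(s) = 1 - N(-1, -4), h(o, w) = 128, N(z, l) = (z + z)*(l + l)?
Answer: -691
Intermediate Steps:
M = -1
N(z, l) = 4*l*z (N(z, l) = (2*z)*(2*l) = 4*l*z)
a(s) = -15 (a(s) = 1 - 4*(-4)*(-1) = 1 - 1*16 = 1 - 16 = -15)
O = -819 (O = (-15 + 54)*(-21) = 39*(-21) = -819)
O + h(135, -97) = -819 + 128 = -691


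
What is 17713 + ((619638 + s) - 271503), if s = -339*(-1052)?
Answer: 722476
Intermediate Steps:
s = 356628 (s = -1*(-356628) = 356628)
17713 + ((619638 + s) - 271503) = 17713 + ((619638 + 356628) - 271503) = 17713 + (976266 - 271503) = 17713 + 704763 = 722476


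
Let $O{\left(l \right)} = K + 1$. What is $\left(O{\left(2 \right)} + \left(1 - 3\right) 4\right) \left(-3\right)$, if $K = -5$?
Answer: $36$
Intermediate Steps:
$O{\left(l \right)} = -4$ ($O{\left(l \right)} = -5 + 1 = -4$)
$\left(O{\left(2 \right)} + \left(1 - 3\right) 4\right) \left(-3\right) = \left(-4 + \left(1 - 3\right) 4\right) \left(-3\right) = \left(-4 - 8\right) \left(-3\right) = \left(-12\right) \left(-3\right) = 36$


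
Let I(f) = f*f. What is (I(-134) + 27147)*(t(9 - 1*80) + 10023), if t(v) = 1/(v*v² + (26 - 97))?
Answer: 161831980844255/357982 ≈ 4.5207e+8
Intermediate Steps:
I(f) = f²
t(v) = 1/(-71 + v³) (t(v) = 1/(v³ - 71) = 1/(-71 + v³))
(I(-134) + 27147)*(t(9 - 1*80) + 10023) = ((-134)² + 27147)*(1/(-71 + (9 - 1*80)³) + 10023) = (17956 + 27147)*(1/(-71 + (9 - 80)³) + 10023) = 45103*(1/(-71 + (-71)³) + 10023) = 45103*(1/(-71 - 357911) + 10023) = 45103*(1/(-357982) + 10023) = 45103*(-1/357982 + 10023) = 45103*(3588053585/357982) = 161831980844255/357982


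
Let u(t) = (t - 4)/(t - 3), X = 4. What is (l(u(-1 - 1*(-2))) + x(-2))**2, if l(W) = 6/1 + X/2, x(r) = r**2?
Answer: 144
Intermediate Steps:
u(t) = (-4 + t)/(-3 + t)
l(W) = 8 (l(W) = 6/1 + 4/2 = 6*1 + 4*(1/2) = 6 + 2 = 8)
(l(u(-1 - 1*(-2))) + x(-2))**2 = (8 + (-2)**2)**2 = (8 + 4)**2 = 12**2 = 144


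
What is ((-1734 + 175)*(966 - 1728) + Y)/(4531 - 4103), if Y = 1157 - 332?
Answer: 1188783/428 ≈ 2777.5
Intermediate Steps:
Y = 825
((-1734 + 175)*(966 - 1728) + Y)/(4531 - 4103) = ((-1734 + 175)*(966 - 1728) + 825)/(4531 - 4103) = (-1559*(-762) + 825)/428 = (1187958 + 825)*(1/428) = 1188783*(1/428) = 1188783/428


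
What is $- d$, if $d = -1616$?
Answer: $1616$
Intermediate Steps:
$- d = \left(-1\right) \left(-1616\right) = 1616$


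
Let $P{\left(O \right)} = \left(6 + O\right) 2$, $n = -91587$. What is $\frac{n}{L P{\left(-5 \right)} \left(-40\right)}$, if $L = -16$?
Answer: $- \frac{91587}{1280} \approx -71.552$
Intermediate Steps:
$P{\left(O \right)} = 12 + 2 O$
$\frac{n}{L P{\left(-5 \right)} \left(-40\right)} = - \frac{91587}{- 16 \left(12 + 2 \left(-5\right)\right) \left(-40\right)} = - \frac{91587}{- 16 \left(12 - 10\right) \left(-40\right)} = - \frac{91587}{\left(-16\right) 2 \left(-40\right)} = - \frac{91587}{\left(-32\right) \left(-40\right)} = - \frac{91587}{1280}$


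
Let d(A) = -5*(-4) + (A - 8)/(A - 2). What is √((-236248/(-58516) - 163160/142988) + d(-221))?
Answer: √325339388287640204425851/116616258449 ≈ 4.8911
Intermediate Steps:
d(A) = 20 + (-8 + A)/(-2 + A)
√((-236248/(-58516) - 163160/142988) + d(-221)) = √((-236248/(-58516) - 163160/142988) + 3*(-16 + 7*(-221))/(-2 - 221)) = √((-236248*(-1/58516) - 163160*1/142988) + 3*(-16 - 1547)/(-223)) = √((59062/14629 - 40790/35747) + 3*(-1/223)*(-1563)) = √(1514572404/522942863 + 4689/223) = √(2789828730699/116616258449) = √325339388287640204425851/116616258449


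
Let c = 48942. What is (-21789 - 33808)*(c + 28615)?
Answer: -4311936529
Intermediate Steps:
(-21789 - 33808)*(c + 28615) = (-21789 - 33808)*(48942 + 28615) = -55597*77557 = -4311936529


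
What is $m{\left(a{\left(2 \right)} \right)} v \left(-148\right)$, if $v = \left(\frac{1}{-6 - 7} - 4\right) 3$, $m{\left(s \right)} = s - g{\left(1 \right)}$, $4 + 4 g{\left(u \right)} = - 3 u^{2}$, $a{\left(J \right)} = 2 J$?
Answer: $\frac{135309}{13} \approx 10408.0$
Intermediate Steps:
$g{\left(u \right)} = -1 - \frac{3 u^{2}}{4}$ ($g{\left(u \right)} = -1 + \frac{\left(-3\right) u^{2}}{4} = -1 - \frac{3 u^{2}}{4}$)
$m{\left(s \right)} = \frac{7}{4} + s$ ($m{\left(s \right)} = s - \left(-1 - \frac{3 \cdot 1^{2}}{4}\right) = s - \left(-1 - \frac{3}{4}\right) = s - - \frac{7}{4} = s + \frac{7}{4} = \frac{7}{4} + s$)
$v = - \frac{159}{13}$ ($v = \left(\frac{1}{-13} - 4\right) 3 = \left(- \frac{1}{13} - 4\right) 3 = \left(- \frac{53}{13}\right) 3 = - \frac{159}{13} \approx -12.231$)
$m{\left(a{\left(2 \right)} \right)} v \left(-148\right) = \left(\frac{7}{4} + 2 \cdot 2\right) \left(- \frac{159}{13}\right) \left(-148\right) = \left(\frac{7}{4} + 4\right) \left(- \frac{159}{13}\right) \left(-148\right) = \frac{23}{4} \left(- \frac{159}{13}\right) \left(-148\right) = \left(- \frac{3657}{52}\right) \left(-148\right) = \frac{135309}{13}$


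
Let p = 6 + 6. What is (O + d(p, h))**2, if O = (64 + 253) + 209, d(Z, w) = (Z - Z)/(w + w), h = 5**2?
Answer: 276676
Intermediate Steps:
h = 25
p = 12
d(Z, w) = 0 (d(Z, w) = 0/((2*w)) = 0*(1/(2*w)) = 0)
O = 526 (O = 317 + 209 = 526)
(O + d(p, h))**2 = (526 + 0)**2 = 526**2 = 276676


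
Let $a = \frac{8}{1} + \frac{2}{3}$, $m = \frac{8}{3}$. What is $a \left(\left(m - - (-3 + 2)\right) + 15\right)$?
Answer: $\frac{1300}{9} \approx 144.44$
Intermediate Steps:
$m = \frac{8}{3}$ ($m = 8 \cdot \frac{1}{3} = \frac{8}{3} \approx 2.6667$)
$a = \frac{26}{3}$ ($a = 8 \cdot 1 + 2 \cdot \frac{1}{3} = 8 + \frac{2}{3} = \frac{26}{3} \approx 8.6667$)
$a \left(\left(m - - (-3 + 2)\right) + 15\right) = \frac{26 \left(\left(\frac{8}{3} - - (-3 + 2)\right) + 15\right)}{3} = \frac{26 \left(\left(\frac{8}{3} - \left(-1\right) \left(-1\right)\right) + 15\right)}{3} = \frac{26 \left(\left(\frac{8}{3} - 1\right) + 15\right)}{3} = \frac{26 \left(\frac{5}{3} + 15\right)}{3} = \frac{26}{3} \cdot \frac{50}{3} = \frac{1300}{9}$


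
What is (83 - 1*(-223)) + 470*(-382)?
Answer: -179234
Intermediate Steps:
(83 - 1*(-223)) + 470*(-382) = (83 + 223) - 179540 = 306 - 179540 = -179234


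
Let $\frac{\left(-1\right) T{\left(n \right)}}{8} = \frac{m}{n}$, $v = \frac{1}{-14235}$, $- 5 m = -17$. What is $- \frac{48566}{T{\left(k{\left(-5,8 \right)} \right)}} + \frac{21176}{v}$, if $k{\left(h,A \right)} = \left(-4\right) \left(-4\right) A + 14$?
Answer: $- \frac{10240351775}{34} \approx -3.0119 \cdot 10^{8}$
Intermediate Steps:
$m = \frac{17}{5}$ ($m = \left(- \frac{1}{5}\right) \left(-17\right) = \frac{17}{5} \approx 3.4$)
$v = - \frac{1}{14235} \approx -7.0249 \cdot 10^{-5}$
$k{\left(h,A \right)} = 14 + 16 A$ ($k{\left(h,A \right)} = 16 A + 14 = 14 + 16 A$)
$T{\left(n \right)} = - \frac{136}{5 n}$ ($T{\left(n \right)} = - 8 \frac{17}{5 n} = - \frac{136}{5 n}$)
$- \frac{48566}{T{\left(k{\left(-5,8 \right)} \right)}} + \frac{21176}{v} = - \frac{48566}{\left(- \frac{136}{5}\right) \frac{1}{14 + 16 \cdot 8}} + \frac{21176}{- \frac{1}{14235}} = - \frac{48566}{\left(- \frac{136}{5}\right) \frac{1}{14 + 128}} + 21176 \left(-14235\right) = - \frac{48566}{\left(- \frac{136}{5}\right) \frac{1}{142}} - 301440360 = - \frac{48566}{- \frac{68}{355}} - 301440360 = \left(-48566\right) \left(- \frac{355}{68}\right) - 301440360 = \frac{8620465}{34} - 301440360 = - \frac{10240351775}{34}$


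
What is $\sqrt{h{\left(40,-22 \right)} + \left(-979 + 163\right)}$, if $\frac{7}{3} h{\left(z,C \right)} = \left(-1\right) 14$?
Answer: $i \sqrt{822} \approx 28.671 i$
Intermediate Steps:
$h{\left(z,C \right)} = -6$ ($h{\left(z,C \right)} = \frac{3 \left(\left(-1\right) 14\right)}{7} = \frac{3}{7} \left(-14\right) = -6$)
$\sqrt{h{\left(40,-22 \right)} + \left(-979 + 163\right)} = \sqrt{-6 + \left(-979 + 163\right)} = \sqrt{-6 - 816} = \sqrt{-822} = i \sqrt{822}$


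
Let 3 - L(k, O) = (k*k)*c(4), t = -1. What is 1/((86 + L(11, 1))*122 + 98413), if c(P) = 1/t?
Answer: 1/124033 ≈ 8.0624e-6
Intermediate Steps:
c(P) = -1 (c(P) = 1/(-1) = -1)
L(k, O) = 3 + k² (L(k, O) = 3 - k*k*(-1) = 3 - k²*(-1) = 3 - (-1)*k² = 3 + k²)
1/((86 + L(11, 1))*122 + 98413) = 1/((86 + (3 + 11²))*122 + 98413) = 1/((86 + (3 + 121))*122 + 98413) = 1/((86 + 124)*122 + 98413) = 1/(210*122 + 98413) = 1/(25620 + 98413) = 1/124033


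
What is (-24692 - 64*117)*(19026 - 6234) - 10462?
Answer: -411657022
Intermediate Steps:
(-24692 - 64*117)*(19026 - 6234) - 10462 = (-24692 - 7488)*12792 - 10462 = -32180*12792 - 10462 = -411646560 - 10462 = -411657022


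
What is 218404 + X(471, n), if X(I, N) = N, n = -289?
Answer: 218115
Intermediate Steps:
218404 + X(471, n) = 218404 - 289 = 218115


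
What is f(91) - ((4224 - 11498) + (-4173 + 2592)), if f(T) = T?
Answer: 8946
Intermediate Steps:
f(91) - ((4224 - 11498) + (-4173 + 2592)) = 91 - ((4224 - 11498) + (-4173 + 2592)) = 91 - (-7274 - 1581) = 91 - 1*(-8855) = 91 + 8855 = 8946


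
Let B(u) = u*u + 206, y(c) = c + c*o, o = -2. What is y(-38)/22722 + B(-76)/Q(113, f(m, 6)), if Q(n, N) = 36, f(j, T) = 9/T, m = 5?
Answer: 1258559/7574 ≈ 166.17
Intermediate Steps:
y(c) = -c (y(c) = c + c*(-2) = c - 2*c = -c)
B(u) = 206 + u**2 (B(u) = u**2 + 206 = 206 + u**2)
y(-38)/22722 + B(-76)/Q(113, f(m, 6)) = -1*(-38)/22722 + (206 + (-76)**2)/36 = 38*(1/22722) + (206 + 5776)*(1/36) = 19/11361 + 5982*(1/36) = 19/11361 + 997/6 = 1258559/7574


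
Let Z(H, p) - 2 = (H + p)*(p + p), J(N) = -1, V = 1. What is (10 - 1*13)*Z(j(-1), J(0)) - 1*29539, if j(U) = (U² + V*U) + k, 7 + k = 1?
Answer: -29587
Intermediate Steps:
k = -6 (k = -7 + 1 = -6)
j(U) = -6 + U + U² (j(U) = (U² + 1*U) - 6 = (U² + U) - 6 = (U + U²) - 6 = -6 + U + U²)
Z(H, p) = 2 + 2*p*(H + p) (Z(H, p) = 2 + (H + p)*(p + p) = 2 + (H + p)*(2*p) = 2 + 2*p*(H + p))
(10 - 1*13)*Z(j(-1), J(0)) - 1*29539 = (10 - 1*13)*(2 + 2*(-1)² + 2*(-6 - 1 + (-1)²)*(-1)) - 1*29539 = (10 - 13)*(2 + 2*1 + 2*(-6 - 1 + 1)*(-1)) - 29539 = -3*(2 + 2 + 2*(-6)*(-1)) - 29539 = -3*(2 + 2 + 12) - 29539 = -3*16 - 29539 = -48 - 29539 = -29587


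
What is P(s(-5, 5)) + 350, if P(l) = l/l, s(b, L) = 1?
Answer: 351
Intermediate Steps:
P(l) = 1
P(s(-5, 5)) + 350 = 1 + 350 = 351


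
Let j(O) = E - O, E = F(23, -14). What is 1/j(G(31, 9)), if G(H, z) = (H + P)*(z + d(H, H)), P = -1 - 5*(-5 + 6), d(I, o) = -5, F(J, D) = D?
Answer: -1/114 ≈ -0.0087719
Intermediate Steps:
E = -14
P = -6 (P = -1 - 5*1 = -1 - 5 = -6)
G(H, z) = (-6 + H)*(-5 + z) (G(H, z) = (H - 6)*(z - 5) = (-6 + H)*(-5 + z))
j(O) = -14 - O
1/j(G(31, 9)) = 1/(-14 - (30 - 6*9 - 5*31 + 31*9)) = 1/(-14 - (30 - 54 - 155 + 279)) = 1/(-14 - 1*100) = 1/(-14 - 100) = 1/(-114) = -1/114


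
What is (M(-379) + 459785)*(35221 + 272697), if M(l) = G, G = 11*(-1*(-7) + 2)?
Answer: 141606561512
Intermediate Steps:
G = 99 (G = 11*(7 + 2) = 11*9 = 99)
M(l) = 99
(M(-379) + 459785)*(35221 + 272697) = (99 + 459785)*(35221 + 272697) = 459884*307918 = 141606561512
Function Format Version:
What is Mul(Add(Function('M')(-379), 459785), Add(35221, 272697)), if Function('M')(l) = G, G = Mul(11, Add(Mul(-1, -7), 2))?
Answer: 141606561512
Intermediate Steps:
G = 99 (G = Mul(11, Add(7, 2)) = Mul(11, 9) = 99)
Function('M')(l) = 99
Mul(Add(Function('M')(-379), 459785), Add(35221, 272697)) = Mul(Add(99, 459785), Add(35221, 272697)) = Mul(459884, 307918) = 141606561512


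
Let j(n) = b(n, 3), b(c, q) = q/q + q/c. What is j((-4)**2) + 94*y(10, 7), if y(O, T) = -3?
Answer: -4493/16 ≈ -280.81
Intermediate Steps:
b(c, q) = 1 + q/c
j(n) = (3 + n)/n (j(n) = (n + 3)/n = (3 + n)/n)
j((-4)**2) + 94*y(10, 7) = (3 + (-4)**2)/((-4)**2) + 94*(-3) = (3 + 16)/16 - 282 = (1/16)*19 - 282 = 19/16 - 282 = -4493/16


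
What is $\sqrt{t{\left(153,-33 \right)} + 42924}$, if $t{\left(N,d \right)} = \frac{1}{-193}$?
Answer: $\frac{\sqrt{1598875883}}{193} \approx 207.18$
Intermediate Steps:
$t{\left(N,d \right)} = - \frac{1}{193}$
$\sqrt{t{\left(153,-33 \right)} + 42924} = \sqrt{- \frac{1}{193} + 42924} = \sqrt{\frac{8284331}{193}} = \frac{\sqrt{1598875883}}{193}$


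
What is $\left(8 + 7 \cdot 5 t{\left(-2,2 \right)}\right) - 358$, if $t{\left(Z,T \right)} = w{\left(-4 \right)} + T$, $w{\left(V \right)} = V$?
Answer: $-420$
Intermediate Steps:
$t{\left(Z,T \right)} = -4 + T$
$\left(8 + 7 \cdot 5 t{\left(-2,2 \right)}\right) - 358 = \left(8 + 7 \cdot 5 \left(-4 + 2\right)\right) - 358 = \left(8 + 35 \left(-2\right)\right) - 358 = \left(8 - 70\right) - 358 = -62 - 358 = -420$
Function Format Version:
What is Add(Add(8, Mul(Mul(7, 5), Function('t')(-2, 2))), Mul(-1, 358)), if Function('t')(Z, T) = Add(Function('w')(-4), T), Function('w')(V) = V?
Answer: -420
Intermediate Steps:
Function('t')(Z, T) = Add(-4, T)
Add(Add(8, Mul(Mul(7, 5), Function('t')(-2, 2))), Mul(-1, 358)) = Add(Add(8, Mul(Mul(7, 5), Add(-4, 2))), Mul(-1, 358)) = Add(Add(8, Mul(35, -2)), -358) = Add(Add(8, -70), -358) = Add(-62, -358) = -420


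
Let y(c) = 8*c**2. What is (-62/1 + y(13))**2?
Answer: 1664100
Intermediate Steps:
(-62/1 + y(13))**2 = (-62/1 + 8*13**2)**2 = (-62*1 + 8*169)**2 = (-62 + 1352)**2 = 1290**2 = 1664100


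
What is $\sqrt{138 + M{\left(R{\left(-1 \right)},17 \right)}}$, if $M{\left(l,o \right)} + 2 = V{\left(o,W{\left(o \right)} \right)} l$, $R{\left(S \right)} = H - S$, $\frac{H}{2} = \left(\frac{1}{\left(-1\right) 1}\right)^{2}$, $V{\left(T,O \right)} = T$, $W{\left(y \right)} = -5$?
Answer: $\sqrt{187} \approx 13.675$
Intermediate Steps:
$H = 2$ ($H = 2 \left(\frac{1}{\left(-1\right) 1}\right)^{2} = 2 \left(\frac{1}{-1}\right)^{2} = 2 \left(-1\right)^{2} = 2 \cdot 1 = 2$)
$R{\left(S \right)} = 2 - S$
$M{\left(l,o \right)} = -2 + l o$ ($M{\left(l,o \right)} = -2 + o l = -2 + l o$)
$\sqrt{138 + M{\left(R{\left(-1 \right)},17 \right)}} = \sqrt{138 - \left(2 - \left(2 - -1\right) 17\right)} = \sqrt{138 - \left(2 - \left(2 + 1\right) 17\right)} = \sqrt{138 + \left(-2 + 3 \cdot 17\right)} = \sqrt{138 + \left(-2 + 51\right)} = \sqrt{138 + 49} = \sqrt{187}$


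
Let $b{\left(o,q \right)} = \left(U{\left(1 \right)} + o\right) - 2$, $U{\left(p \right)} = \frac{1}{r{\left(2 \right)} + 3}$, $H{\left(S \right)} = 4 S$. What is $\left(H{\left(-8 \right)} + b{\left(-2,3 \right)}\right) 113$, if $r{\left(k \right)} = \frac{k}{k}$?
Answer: $- \frac{16159}{4} \approx -4039.8$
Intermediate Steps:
$r{\left(k \right)} = 1$
$U{\left(p \right)} = \frac{1}{4}$ ($U{\left(p \right)} = \frac{1}{1 + 3} = \frac{1}{4}$)
$b{\left(o,q \right)} = - \frac{7}{4} + o$ ($b{\left(o,q \right)} = \left(\frac{1}{4} + o\right) - 2 = - \frac{7}{4} + o$)
$\left(H{\left(-8 \right)} + b{\left(-2,3 \right)}\right) 113 = \left(4 \left(-8\right) - \frac{15}{4}\right) 113 = \left(-32 - \frac{15}{4}\right) 113 = \left(- \frac{143}{4}\right) 113 = - \frac{16159}{4}$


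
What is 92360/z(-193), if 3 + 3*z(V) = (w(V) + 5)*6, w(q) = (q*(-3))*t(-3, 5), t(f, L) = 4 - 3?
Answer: 92360/1167 ≈ 79.143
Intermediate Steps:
t(f, L) = 1
w(q) = -3*q (w(q) = (q*(-3))*1 = -3*q*1 = -3*q)
z(V) = 9 - 6*V (z(V) = -1 + ((-3*V + 5)*6)/3 = -1 + ((5 - 3*V)*6)/3 = -1 + (30 - 18*V)/3 = -1 + (10 - 6*V) = 9 - 6*V)
92360/z(-193) = 92360/(9 - 6*(-193)) = 92360/(9 + 1158) = 92360/1167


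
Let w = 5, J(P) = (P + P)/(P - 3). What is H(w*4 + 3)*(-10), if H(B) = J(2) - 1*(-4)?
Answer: 0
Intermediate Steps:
J(P) = 2*P/(-3 + P) (J(P) = (2*P)/(-3 + P) = 2*P/(-3 + P))
H(B) = 0 (H(B) = 2*2/(-3 + 2) - 1*(-4) = 2*2/(-1) + 4 = 2*2*(-1) + 4 = -4 + 4 = 0)
H(w*4 + 3)*(-10) = 0*(-10) = 0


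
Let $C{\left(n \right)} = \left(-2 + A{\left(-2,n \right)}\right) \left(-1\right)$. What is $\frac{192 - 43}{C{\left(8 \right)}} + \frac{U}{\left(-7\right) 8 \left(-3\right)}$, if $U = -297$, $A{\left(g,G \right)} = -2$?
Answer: $\frac{1987}{56} \approx 35.482$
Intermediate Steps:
$C{\left(n \right)} = 4$ ($C{\left(n \right)} = \left(-2 - 2\right) \left(-1\right) = \left(-4\right) \left(-1\right) = 4$)
$\frac{192 - 43}{C{\left(8 \right)}} + \frac{U}{\left(-7\right) 8 \left(-3\right)} = \frac{192 - 43}{4} - \frac{297}{\left(-7\right) 8 \left(-3\right)} = 149 \cdot \frac{1}{4} - \frac{297}{\left(-56\right) \left(-3\right)} = \frac{149}{4} - \frac{297}{168} = \frac{149}{4} - \frac{99}{56} = \frac{1987}{56}$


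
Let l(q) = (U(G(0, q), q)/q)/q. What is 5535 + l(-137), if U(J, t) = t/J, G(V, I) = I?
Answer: 103886416/18769 ≈ 5535.0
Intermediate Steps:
U(J, t) = t/J
l(q) = q⁻² (l(q) = ((q/q)/q)/q = (1/q)/q = 1/(q*q) = q⁻²)
5535 + l(-137) = 5535 + (-137)⁻² = 5535 + 1/18769 = 103886416/18769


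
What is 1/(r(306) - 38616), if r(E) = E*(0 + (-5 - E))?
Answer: -1/133782 ≈ -7.4748e-6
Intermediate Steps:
r(E) = E*(-5 - E)
1/(r(306) - 38616) = 1/(-1*306*(5 + 306) - 38616) = 1/(-1*306*311 - 38616) = 1/(-95166 - 38616) = 1/(-133782) = -1/133782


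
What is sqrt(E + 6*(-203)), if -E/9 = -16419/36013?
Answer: I*sqrt(1574346576819)/36013 ≈ 34.841*I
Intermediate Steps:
E = 147771/36013 (E = -(-147771)/36013 = -9*(-16419/36013) = 147771/36013 ≈ 4.1033)
sqrt(E + 6*(-203)) = sqrt(147771/36013 + 6*(-203)) = sqrt(147771/36013 - 1218) = sqrt(-43716063/36013) = I*sqrt(1574346576819)/36013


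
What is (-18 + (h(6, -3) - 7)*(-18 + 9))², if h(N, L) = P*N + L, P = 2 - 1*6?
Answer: 82944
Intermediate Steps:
P = -4 (P = 2 - 6 = -4)
h(N, L) = L - 4*N (h(N, L) = -4*N + L = L - 4*N)
(-18 + (h(6, -3) - 7)*(-18 + 9))² = (-18 + ((-3 - 4*6) - 7)*(-18 + 9))² = (-18 + ((-3 - 24) - 7)*(-9))² = (-18 + (-27 - 7)*(-9))² = (-18 - 34*(-9))² = (-18 + 306)² = 288² = 82944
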